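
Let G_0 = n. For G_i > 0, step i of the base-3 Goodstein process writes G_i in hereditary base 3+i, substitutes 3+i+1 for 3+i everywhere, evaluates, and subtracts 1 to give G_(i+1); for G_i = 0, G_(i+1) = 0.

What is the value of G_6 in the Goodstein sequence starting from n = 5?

2

G_0 = 5. HB_3(5) = 3 + 2. Bump = 6. G_1 = 5.
G_1 = 5. HB_4(5) = 4 + 1. Bump = 6. G_2 = 5.
G_2 = 5. HB_5(5) = 5. Bump = 6. G_3 = 5.
G_3 = 5. HB_6(5) = 5. Bump = 5. G_4 = 4.
G_4 = 4. HB_7(4) = 4. Bump = 4. G_5 = 3.
G_5 = 3. HB_8(3) = 3. Bump = 3. G_6 = 2.
G_6 = 2. HB_9(2) = 2. Bump = 2. G_7 = 1.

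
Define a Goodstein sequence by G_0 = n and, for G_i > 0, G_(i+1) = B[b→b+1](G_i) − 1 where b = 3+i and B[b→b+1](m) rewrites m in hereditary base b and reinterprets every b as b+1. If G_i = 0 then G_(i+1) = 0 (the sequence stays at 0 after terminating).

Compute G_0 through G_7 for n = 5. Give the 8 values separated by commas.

5, 5, 5, 5, 4, 3, 2, 1

G_0=5  [base 3] 3 + 2  →[3↦4]→  4 + 2 = 6  −1 ⇒ G_1=5
G_1=5  [base 4] 4 + 1  →[4↦5]→  5 + 1 = 6  −1 ⇒ G_2=5
G_2=5  [base 5] 5  →[5↦6]→  6 = 6  −1 ⇒ G_3=5
G_3=5  [base 6] 5  →[6↦7]→  5 = 5  −1 ⇒ G_4=4
G_4=4  [base 7] 4  →[7↦8]→  4 = 4  −1 ⇒ G_5=3
G_5=3  [base 8] 3  →[8↦9]→  3 = 3  −1 ⇒ G_6=2
G_6=2  [base 9] 2  →[9↦10]→  2 = 2  −1 ⇒ G_7=1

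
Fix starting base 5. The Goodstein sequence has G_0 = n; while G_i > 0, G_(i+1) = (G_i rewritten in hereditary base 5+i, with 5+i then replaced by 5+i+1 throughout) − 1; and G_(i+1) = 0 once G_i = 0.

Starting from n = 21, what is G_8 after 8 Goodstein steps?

21 —HB5→ 4·5 + 1 —bump→ 4·6 + 1 = 25 —(−1)→ 24
24 —HB6→ 4·6 —bump→ 4·7 = 28 —(−1)→ 27
27 —HB7→ 3·7 + 6 —bump→ 3·8 + 6 = 30 —(−1)→ 29
29 —HB8→ 3·8 + 5 —bump→ 3·9 + 5 = 32 —(−1)→ 31
31 —HB9→ 3·9 + 4 —bump→ 3·10 + 4 = 34 —(−1)→ 33
33 —HB10→ 3·10 + 3 —bump→ 3·11 + 3 = 36 —(−1)→ 35
35 —HB11→ 3·11 + 2 —bump→ 3·12 + 2 = 38 —(−1)→ 37
37 —HB12→ 3·12 + 1 —bump→ 3·13 + 1 = 40 —(−1)→ 39
39 —HB13→ 3·13 —bump→ 3·14 = 42 —(−1)→ 41

39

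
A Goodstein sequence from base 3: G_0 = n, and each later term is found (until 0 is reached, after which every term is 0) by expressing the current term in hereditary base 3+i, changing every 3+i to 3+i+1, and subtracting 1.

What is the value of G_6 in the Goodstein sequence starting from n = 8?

11

(0) 8|_3 = 2·3 + 2 ↦ 2·4 + 2|_4 = 10 ⇒ 9
(1) 9|_4 = 2·4 + 1 ↦ 2·5 + 1|_5 = 11 ⇒ 10
(2) 10|_5 = 2·5 ↦ 2·6|_6 = 12 ⇒ 11
(3) 11|_6 = 6 + 5 ↦ 7 + 5|_7 = 12 ⇒ 11
(4) 11|_7 = 7 + 4 ↦ 8 + 4|_8 = 12 ⇒ 11
(5) 11|_8 = 8 + 3 ↦ 9 + 3|_9 = 12 ⇒ 11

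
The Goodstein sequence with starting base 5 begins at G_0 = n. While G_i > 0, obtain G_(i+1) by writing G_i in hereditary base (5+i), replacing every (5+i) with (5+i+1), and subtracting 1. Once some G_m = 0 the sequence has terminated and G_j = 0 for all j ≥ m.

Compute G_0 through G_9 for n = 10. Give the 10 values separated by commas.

10, 11, 11, 11, 11, 11, 11, 11, 10, 9

10 —HB5→ 2·5 —bump→ 2·6 = 12 —(−1)→ 11
11 —HB6→ 6 + 5 —bump→ 7 + 5 = 12 —(−1)→ 11
11 —HB7→ 7 + 4 —bump→ 8 + 4 = 12 —(−1)→ 11
11 —HB8→ 8 + 3 —bump→ 9 + 3 = 12 —(−1)→ 11
11 —HB9→ 9 + 2 —bump→ 10 + 2 = 12 —(−1)→ 11
11 —HB10→ 10 + 1 —bump→ 11 + 1 = 12 —(−1)→ 11
11 —HB11→ 11 —bump→ 12 = 12 —(−1)→ 11
11 —HB12→ 11 —bump→ 11 = 11 —(−1)→ 10
10 —HB13→ 10 —bump→ 10 = 10 —(−1)→ 9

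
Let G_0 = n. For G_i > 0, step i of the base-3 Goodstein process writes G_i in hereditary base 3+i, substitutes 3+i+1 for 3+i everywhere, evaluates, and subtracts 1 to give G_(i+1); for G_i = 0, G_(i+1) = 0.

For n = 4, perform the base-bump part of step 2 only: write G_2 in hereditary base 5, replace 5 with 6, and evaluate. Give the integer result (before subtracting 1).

4

G_0 = 4. HB_3(4) = 3 + 1. Bump = 5. G_1 = 4.
G_1 = 4. HB_4(4) = 4. Bump = 5. G_2 = 4.
G_2 = 4. HB_5(4) = 4. Bump = 4. G_3 = 3.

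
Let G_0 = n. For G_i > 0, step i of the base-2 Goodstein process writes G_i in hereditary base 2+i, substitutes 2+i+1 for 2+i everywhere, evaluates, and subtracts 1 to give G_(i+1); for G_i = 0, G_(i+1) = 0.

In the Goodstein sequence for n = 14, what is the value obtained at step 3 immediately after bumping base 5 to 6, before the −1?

G_0=14  [base 2] 2^(2 + 1) + 2^2 + 2  →[2↦3]→  3^(3 + 1) + 3^3 + 3 = 111  −1 ⇒ G_1=110
G_1=110  [base 3] 3^(3 + 1) + 3^3 + 2  →[3↦4]→  4^(4 + 1) + 4^4 + 2 = 1282  −1 ⇒ G_2=1281
G_2=1281  [base 4] 4^(4 + 1) + 4^4 + 1  →[4↦5]→  5^(5 + 1) + 5^5 + 1 = 18751  −1 ⇒ G_3=18750
G_3=18750  [base 5] 5^(5 + 1) + 5^5  →[5↦6]→  6^(6 + 1) + 6^6 = 326592  −1 ⇒ G_4=326591

326592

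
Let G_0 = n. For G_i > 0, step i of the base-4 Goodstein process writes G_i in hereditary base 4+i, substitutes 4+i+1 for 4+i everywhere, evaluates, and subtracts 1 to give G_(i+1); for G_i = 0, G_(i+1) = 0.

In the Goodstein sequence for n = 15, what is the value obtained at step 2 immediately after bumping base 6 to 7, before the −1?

i=0: 15 = 3·4 + 3 (b=4); 4→5: 3·5 + 3 = 18; 18−1 = 17
i=1: 17 = 3·5 + 2 (b=5); 5→6: 3·6 + 2 = 20; 20−1 = 19
i=2: 19 = 3·6 + 1 (b=6); 6→7: 3·7 + 1 = 22; 22−1 = 21

22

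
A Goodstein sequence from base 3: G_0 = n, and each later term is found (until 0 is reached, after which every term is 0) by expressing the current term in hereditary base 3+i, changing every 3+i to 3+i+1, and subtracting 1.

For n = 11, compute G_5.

G_0=11  [base 3] 3^2 + 2  →[3↦4]→  4^2 + 2 = 18  −1 ⇒ G_1=17
G_1=17  [base 4] 4^2 + 1  →[4↦5]→  5^2 + 1 = 26  −1 ⇒ G_2=25
G_2=25  [base 5] 5^2  →[5↦6]→  6^2 = 36  −1 ⇒ G_3=35
G_3=35  [base 6] 5·6 + 5  →[6↦7]→  5·7 + 5 = 40  −1 ⇒ G_4=39
G_4=39  [base 7] 5·7 + 4  →[7↦8]→  5·8 + 4 = 44  −1 ⇒ G_5=43

43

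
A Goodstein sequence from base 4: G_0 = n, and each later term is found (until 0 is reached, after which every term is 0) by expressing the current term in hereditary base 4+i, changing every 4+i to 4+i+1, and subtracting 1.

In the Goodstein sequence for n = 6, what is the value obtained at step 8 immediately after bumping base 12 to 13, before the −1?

[0] 6 ≡ 4 + 2 (base 4). Lift 5: 7. −1: 6.
[1] 6 ≡ 5 + 1 (base 5). Lift 6: 7. −1: 6.
[2] 6 ≡ 6 (base 6). Lift 7: 7. −1: 6.
[3] 6 ≡ 6 (base 7). Lift 8: 6. −1: 5.
[4] 5 ≡ 5 (base 8). Lift 9: 5. −1: 4.
[5] 4 ≡ 4 (base 9). Lift 10: 4. −1: 3.
[6] 3 ≡ 3 (base 10). Lift 11: 3. −1: 2.
[7] 2 ≡ 2 (base 11). Lift 12: 2. −1: 1.
[8] 1 ≡ 1 (base 12). Lift 13: 1. −1: 0.

1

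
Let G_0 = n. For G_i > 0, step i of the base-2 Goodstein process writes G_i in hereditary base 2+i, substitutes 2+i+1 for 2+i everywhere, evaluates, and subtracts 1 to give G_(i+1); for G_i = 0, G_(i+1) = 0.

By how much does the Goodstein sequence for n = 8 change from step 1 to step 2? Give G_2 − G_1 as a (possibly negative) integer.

473

G_0 = 8. HB_2(8) = 2^(2 + 1). Bump = 81. G_1 = 80.
G_1 = 80. HB_3(80) = 2·3^3 + 2·3^2 + 2·3 + 2. Bump = 554. G_2 = 553.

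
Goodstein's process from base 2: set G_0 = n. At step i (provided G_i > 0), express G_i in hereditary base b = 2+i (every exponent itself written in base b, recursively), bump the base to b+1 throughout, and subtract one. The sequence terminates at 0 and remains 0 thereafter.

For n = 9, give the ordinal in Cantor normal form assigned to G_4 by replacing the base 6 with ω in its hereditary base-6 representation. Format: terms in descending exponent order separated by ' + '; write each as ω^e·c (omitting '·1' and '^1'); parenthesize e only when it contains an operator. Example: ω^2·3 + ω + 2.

ω^ω·3 + ω^3·3 + ω^2·3 + ω·3 + 1

i=0: 9 = 2^(2 + 1) + 1 (b=2); 2→3: 3^(3 + 1) + 1 = 82; 82−1 = 81
i=1: 81 = 3^(3 + 1) (b=3); 3→4: 4^(4 + 1) = 1024; 1024−1 = 1023
i=2: 1023 = 3·4^4 + 3·4^3 + 3·4^2 + 3·4 + 3 (b=4); 4→5: 3·5^5 + 3·5^3 + 3·5^2 + 3·5 + 3 = 9843; 9843−1 = 9842
i=3: 9842 = 3·5^5 + 3·5^3 + 3·5^2 + 3·5 + 2 (b=5); 5→6: 3·6^6 + 3·6^3 + 3·6^2 + 3·6 + 2 = 140744; 140744−1 = 140743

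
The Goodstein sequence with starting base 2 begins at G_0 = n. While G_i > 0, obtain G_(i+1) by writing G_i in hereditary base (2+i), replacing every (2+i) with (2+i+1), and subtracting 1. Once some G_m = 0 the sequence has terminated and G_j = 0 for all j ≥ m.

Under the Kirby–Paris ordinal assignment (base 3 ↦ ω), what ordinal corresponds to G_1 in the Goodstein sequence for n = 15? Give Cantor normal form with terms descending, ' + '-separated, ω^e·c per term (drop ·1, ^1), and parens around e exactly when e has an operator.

ω^(ω + 1) + ω^ω + ω

15 —HB2→ 2^(2 + 1) + 2^2 + 2 + 1 —bump→ 3^(3 + 1) + 3^3 + 3 + 1 = 112 —(−1)→ 111
111 —HB3→ 3^(3 + 1) + 3^3 + 3 —bump→ 4^(4 + 1) + 4^4 + 4 = 1284 —(−1)→ 1283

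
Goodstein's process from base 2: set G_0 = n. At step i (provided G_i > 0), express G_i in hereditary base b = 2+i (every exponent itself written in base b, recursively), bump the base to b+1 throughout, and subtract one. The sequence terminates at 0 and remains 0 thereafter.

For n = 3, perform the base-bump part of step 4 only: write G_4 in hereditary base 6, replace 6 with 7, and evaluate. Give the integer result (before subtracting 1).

step 0: 3 = 2 + 1; sub 3 for 2: 3 + 1; = 4; G_1 = 4−1 = 3
step 1: 3 = 3; sub 4 for 3: 4; = 4; G_2 = 4−1 = 3
step 2: 3 = 3; sub 5 for 4: 3; = 3; G_3 = 3−1 = 2
step 3: 2 = 2; sub 6 for 5: 2; = 2; G_4 = 2−1 = 1
step 4: 1 = 1; sub 7 for 6: 1; = 1; G_5 = 1−1 = 0

1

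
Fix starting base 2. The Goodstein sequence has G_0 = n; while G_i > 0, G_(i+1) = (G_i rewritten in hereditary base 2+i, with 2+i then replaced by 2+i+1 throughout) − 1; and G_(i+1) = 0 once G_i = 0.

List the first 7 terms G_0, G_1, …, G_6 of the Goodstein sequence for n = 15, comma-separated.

step 0: 15 = 2^(2 + 1) + 2^2 + 2 + 1; sub 3 for 2: 3^(3 + 1) + 3^3 + 3 + 1; = 112; G_1 = 112−1 = 111
step 1: 111 = 3^(3 + 1) + 3^3 + 3; sub 4 for 3: 4^(4 + 1) + 4^4 + 4; = 1284; G_2 = 1284−1 = 1283
step 2: 1283 = 4^(4 + 1) + 4^4 + 3; sub 5 for 4: 5^(5 + 1) + 5^5 + 3; = 18753; G_3 = 18753−1 = 18752
step 3: 18752 = 5^(5 + 1) + 5^5 + 2; sub 6 for 5: 6^(6 + 1) + 6^6 + 2; = 326594; G_4 = 326594−1 = 326593
step 4: 326593 = 6^(6 + 1) + 6^6 + 1; sub 7 for 6: 7^(7 + 1) + 7^7 + 1; = 6588345; G_5 = 6588345−1 = 6588344
step 5: 6588344 = 7^(7 + 1) + 7^7; sub 8 for 7: 8^(8 + 1) + 8^8; = 150994944; G_6 = 150994944−1 = 150994943

15, 111, 1283, 18752, 326593, 6588344, 150994943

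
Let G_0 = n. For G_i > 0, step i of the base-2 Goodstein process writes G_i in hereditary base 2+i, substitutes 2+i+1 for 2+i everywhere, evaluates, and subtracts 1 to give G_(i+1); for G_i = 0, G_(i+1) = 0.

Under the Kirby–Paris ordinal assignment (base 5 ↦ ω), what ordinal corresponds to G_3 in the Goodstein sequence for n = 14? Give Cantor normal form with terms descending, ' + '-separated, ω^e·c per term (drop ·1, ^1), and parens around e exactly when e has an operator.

G_0=14  [base 2] 2^(2 + 1) + 2^2 + 2  →[2↦3]→  3^(3 + 1) + 3^3 + 3 = 111  −1 ⇒ G_1=110
G_1=110  [base 3] 3^(3 + 1) + 3^3 + 2  →[3↦4]→  4^(4 + 1) + 4^4 + 2 = 1282  −1 ⇒ G_2=1281
G_2=1281  [base 4] 4^(4 + 1) + 4^4 + 1  →[4↦5]→  5^(5 + 1) + 5^5 + 1 = 18751  −1 ⇒ G_3=18750
G_3=18750  [base 5] 5^(5 + 1) + 5^5  →[5↦6]→  6^(6 + 1) + 6^6 = 326592  −1 ⇒ G_4=326591

ω^(ω + 1) + ω^ω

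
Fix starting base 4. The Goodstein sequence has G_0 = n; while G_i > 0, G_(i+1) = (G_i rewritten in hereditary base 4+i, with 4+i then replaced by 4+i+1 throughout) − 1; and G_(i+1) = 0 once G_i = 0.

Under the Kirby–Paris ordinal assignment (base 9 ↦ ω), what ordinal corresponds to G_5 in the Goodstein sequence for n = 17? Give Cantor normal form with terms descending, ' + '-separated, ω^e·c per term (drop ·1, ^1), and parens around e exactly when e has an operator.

ω·5 + 2

G_0=17  [base 4] 4^2 + 1  →[4↦5]→  5^2 + 1 = 26  −1 ⇒ G_1=25
G_1=25  [base 5] 5^2  →[5↦6]→  6^2 = 36  −1 ⇒ G_2=35
G_2=35  [base 6] 5·6 + 5  →[6↦7]→  5·7 + 5 = 40  −1 ⇒ G_3=39
G_3=39  [base 7] 5·7 + 4  →[7↦8]→  5·8 + 4 = 44  −1 ⇒ G_4=43
G_4=43  [base 8] 5·8 + 3  →[8↦9]→  5·9 + 3 = 48  −1 ⇒ G_5=47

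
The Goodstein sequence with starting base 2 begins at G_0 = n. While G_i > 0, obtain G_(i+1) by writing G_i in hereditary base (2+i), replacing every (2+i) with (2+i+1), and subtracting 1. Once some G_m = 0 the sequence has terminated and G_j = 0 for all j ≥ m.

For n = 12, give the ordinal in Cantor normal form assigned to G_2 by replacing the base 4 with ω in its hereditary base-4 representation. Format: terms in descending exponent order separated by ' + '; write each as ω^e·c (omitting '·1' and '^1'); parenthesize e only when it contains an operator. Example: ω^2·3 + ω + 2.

[0] 12 ≡ 2^(2 + 1) + 2^2 (base 2). Lift 3: 108. −1: 107.
[1] 107 ≡ 3^(3 + 1) + 2·3^2 + 2·3 + 2 (base 3). Lift 4: 1066. −1: 1065.
[2] 1065 ≡ 4^(4 + 1) + 2·4^2 + 2·4 + 1 (base 4). Lift 5: 15686. −1: 15685.

ω^(ω + 1) + ω^2·2 + ω·2 + 1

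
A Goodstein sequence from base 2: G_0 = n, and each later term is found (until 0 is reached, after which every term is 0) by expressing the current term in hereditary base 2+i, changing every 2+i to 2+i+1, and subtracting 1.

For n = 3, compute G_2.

3

G_0=3  [base 2] 2 + 1  →[2↦3]→  3 + 1 = 4  −1 ⇒ G_1=3
G_1=3  [base 3] 3  →[3↦4]→  4 = 4  −1 ⇒ G_2=3
G_2=3  [base 4] 3  →[4↦5]→  3 = 3  −1 ⇒ G_3=2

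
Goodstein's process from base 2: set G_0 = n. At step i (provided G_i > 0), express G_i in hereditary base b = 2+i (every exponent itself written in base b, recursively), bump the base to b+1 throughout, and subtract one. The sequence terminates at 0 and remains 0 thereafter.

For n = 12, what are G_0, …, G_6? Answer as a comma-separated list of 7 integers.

G_0=12  [base 2] 2^(2 + 1) + 2^2  →[2↦3]→  3^(3 + 1) + 3^3 = 108  −1 ⇒ G_1=107
G_1=107  [base 3] 3^(3 + 1) + 2·3^2 + 2·3 + 2  →[3↦4]→  4^(4 + 1) + 2·4^2 + 2·4 + 2 = 1066  −1 ⇒ G_2=1065
G_2=1065  [base 4] 4^(4 + 1) + 2·4^2 + 2·4 + 1  →[4↦5]→  5^(5 + 1) + 2·5^2 + 2·5 + 1 = 15686  −1 ⇒ G_3=15685
G_3=15685  [base 5] 5^(5 + 1) + 2·5^2 + 2·5  →[5↦6]→  6^(6 + 1) + 2·6^2 + 2·6 = 280020  −1 ⇒ G_4=280019
G_4=280019  [base 6] 6^(6 + 1) + 2·6^2 + 6 + 5  →[6↦7]→  7^(7 + 1) + 2·7^2 + 7 + 5 = 5764911  −1 ⇒ G_5=5764910
G_5=5764910  [base 7] 7^(7 + 1) + 2·7^2 + 7 + 4  →[7↦8]→  8^(8 + 1) + 2·8^2 + 8 + 4 = 134217868  −1 ⇒ G_6=134217867

12, 107, 1065, 15685, 280019, 5764910, 134217867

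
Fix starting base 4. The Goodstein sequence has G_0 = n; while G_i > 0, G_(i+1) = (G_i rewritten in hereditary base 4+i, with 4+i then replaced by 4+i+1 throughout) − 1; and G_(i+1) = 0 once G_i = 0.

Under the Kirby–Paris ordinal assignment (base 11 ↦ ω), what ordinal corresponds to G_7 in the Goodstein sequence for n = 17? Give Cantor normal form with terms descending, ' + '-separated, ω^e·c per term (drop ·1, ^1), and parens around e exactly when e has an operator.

i=0: 17 = 4^2 + 1 (b=4); 4→5: 5^2 + 1 = 26; 26−1 = 25
i=1: 25 = 5^2 (b=5); 5→6: 6^2 = 36; 36−1 = 35
i=2: 35 = 5·6 + 5 (b=6); 6→7: 5·7 + 5 = 40; 40−1 = 39
i=3: 39 = 5·7 + 4 (b=7); 7→8: 5·8 + 4 = 44; 44−1 = 43
i=4: 43 = 5·8 + 3 (b=8); 8→9: 5·9 + 3 = 48; 48−1 = 47
i=5: 47 = 5·9 + 2 (b=9); 9→10: 5·10 + 2 = 52; 52−1 = 51
i=6: 51 = 5·10 + 1 (b=10); 10→11: 5·11 + 1 = 56; 56−1 = 55

ω·5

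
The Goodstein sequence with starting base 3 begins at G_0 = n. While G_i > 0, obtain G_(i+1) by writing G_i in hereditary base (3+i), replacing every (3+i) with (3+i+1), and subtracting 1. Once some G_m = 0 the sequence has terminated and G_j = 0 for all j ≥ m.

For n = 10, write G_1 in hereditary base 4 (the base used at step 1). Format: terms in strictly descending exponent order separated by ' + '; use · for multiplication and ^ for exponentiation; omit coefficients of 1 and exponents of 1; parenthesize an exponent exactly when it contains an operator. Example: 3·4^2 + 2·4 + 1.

step 0: 10 = 3^2 + 1; sub 4 for 3: 4^2 + 1; = 17; G_1 = 17−1 = 16
step 1: 16 = 4^2; sub 5 for 4: 5^2; = 25; G_2 = 25−1 = 24

4^2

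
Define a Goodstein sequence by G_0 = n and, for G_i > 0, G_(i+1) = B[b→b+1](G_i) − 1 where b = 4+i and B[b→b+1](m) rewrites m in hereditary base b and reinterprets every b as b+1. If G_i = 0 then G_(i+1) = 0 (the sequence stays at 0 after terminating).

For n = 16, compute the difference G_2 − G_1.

16 —HB4→ 4^2 —bump→ 5^2 = 25 —(−1)→ 24
24 —HB5→ 4·5 + 4 —bump→ 4·6 + 4 = 28 —(−1)→ 27

3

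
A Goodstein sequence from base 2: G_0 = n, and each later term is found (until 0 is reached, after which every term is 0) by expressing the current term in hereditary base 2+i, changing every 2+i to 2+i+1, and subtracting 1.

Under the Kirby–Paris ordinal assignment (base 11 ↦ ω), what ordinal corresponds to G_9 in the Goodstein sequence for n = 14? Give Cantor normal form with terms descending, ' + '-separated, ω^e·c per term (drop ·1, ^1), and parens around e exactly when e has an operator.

ω^(ω + 1) + ω^5·5 + ω^4·5 + ω^3·5 + ω^2·5 + ω·5

step 0: 14 = 2^(2 + 1) + 2^2 + 2; sub 3 for 2: 3^(3 + 1) + 3^3 + 3; = 111; G_1 = 111−1 = 110
step 1: 110 = 3^(3 + 1) + 3^3 + 2; sub 4 for 3: 4^(4 + 1) + 4^4 + 2; = 1282; G_2 = 1282−1 = 1281
step 2: 1281 = 4^(4 + 1) + 4^4 + 1; sub 5 for 4: 5^(5 + 1) + 5^5 + 1; = 18751; G_3 = 18751−1 = 18750
step 3: 18750 = 5^(5 + 1) + 5^5; sub 6 for 5: 6^(6 + 1) + 6^6; = 326592; G_4 = 326592−1 = 326591
step 4: 326591 = 6^(6 + 1) + 5·6^5 + 5·6^4 + 5·6^3 + 5·6^2 + 5·6 + 5; sub 7 for 6: 7^(7 + 1) + 5·7^5 + 5·7^4 + 5·7^3 + 5·7^2 + 5·7 + 5; = 5862841; G_5 = 5862841−1 = 5862840
step 5: 5862840 = 7^(7 + 1) + 5·7^5 + 5·7^4 + 5·7^3 + 5·7^2 + 5·7 + 4; sub 8 for 7: 8^(8 + 1) + 5·8^5 + 5·8^4 + 5·8^3 + 5·8^2 + 5·8 + 4; = 134404972; G_6 = 134404972−1 = 134404971
step 6: 134404971 = 8^(8 + 1) + 5·8^5 + 5·8^4 + 5·8^3 + 5·8^2 + 5·8 + 3; sub 9 for 8: 9^(9 + 1) + 5·9^5 + 5·9^4 + 5·9^3 + 5·9^2 + 5·9 + 3; = 3487116549; G_7 = 3487116549−1 = 3487116548
step 7: 3487116548 = 9^(9 + 1) + 5·9^5 + 5·9^4 + 5·9^3 + 5·9^2 + 5·9 + 2; sub 10 for 9: 10^(10 + 1) + 5·10^5 + 5·10^4 + 5·10^3 + 5·10^2 + 5·10 + 2; = 100000555552; G_8 = 100000555552−1 = 100000555551
step 8: 100000555551 = 10^(10 + 1) + 5·10^5 + 5·10^4 + 5·10^3 + 5·10^2 + 5·10 + 1; sub 11 for 10: 11^(11 + 1) + 5·11^5 + 5·11^4 + 5·11^3 + 5·11^2 + 5·11 + 1; = 3138429262497; G_9 = 3138429262497−1 = 3138429262496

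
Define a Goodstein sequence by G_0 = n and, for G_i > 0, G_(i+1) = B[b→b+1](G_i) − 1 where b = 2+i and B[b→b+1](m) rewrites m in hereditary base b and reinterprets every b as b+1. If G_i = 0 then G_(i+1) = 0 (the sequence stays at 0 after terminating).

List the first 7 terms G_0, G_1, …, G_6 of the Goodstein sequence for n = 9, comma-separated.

9, 81, 1023, 9842, 140743, 2471826, 50333399

[0] 9 ≡ 2^(2 + 1) + 1 (base 2). Lift 3: 82. −1: 81.
[1] 81 ≡ 3^(3 + 1) (base 3). Lift 4: 1024. −1: 1023.
[2] 1023 ≡ 3·4^4 + 3·4^3 + 3·4^2 + 3·4 + 3 (base 4). Lift 5: 9843. −1: 9842.
[3] 9842 ≡ 3·5^5 + 3·5^3 + 3·5^2 + 3·5 + 2 (base 5). Lift 6: 140744. −1: 140743.
[4] 140743 ≡ 3·6^6 + 3·6^3 + 3·6^2 + 3·6 + 1 (base 6). Lift 7: 2471827. −1: 2471826.
[5] 2471826 ≡ 3·7^7 + 3·7^3 + 3·7^2 + 3·7 (base 7). Lift 8: 50333400. −1: 50333399.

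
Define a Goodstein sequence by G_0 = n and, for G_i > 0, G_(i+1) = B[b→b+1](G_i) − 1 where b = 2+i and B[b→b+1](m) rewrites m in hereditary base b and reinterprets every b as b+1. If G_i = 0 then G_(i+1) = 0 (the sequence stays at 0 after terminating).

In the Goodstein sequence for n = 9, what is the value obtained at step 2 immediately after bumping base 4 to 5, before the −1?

9843

(0) 9|_2 = 2^(2 + 1) + 1 ↦ 3^(3 + 1) + 1|_3 = 82 ⇒ 81
(1) 81|_3 = 3^(3 + 1) ↦ 4^(4 + 1)|_4 = 1024 ⇒ 1023
(2) 1023|_4 = 3·4^4 + 3·4^3 + 3·4^2 + 3·4 + 3 ↦ 3·5^5 + 3·5^3 + 3·5^2 + 3·5 + 3|_5 = 9843 ⇒ 9842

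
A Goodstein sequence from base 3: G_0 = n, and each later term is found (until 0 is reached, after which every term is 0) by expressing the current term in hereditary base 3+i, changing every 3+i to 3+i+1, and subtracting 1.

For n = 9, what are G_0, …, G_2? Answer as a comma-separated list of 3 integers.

9, 15, 17

step 0: 9 = 3^2; sub 4 for 3: 4^2; = 16; G_1 = 16−1 = 15
step 1: 15 = 3·4 + 3; sub 5 for 4: 3·5 + 3; = 18; G_2 = 18−1 = 17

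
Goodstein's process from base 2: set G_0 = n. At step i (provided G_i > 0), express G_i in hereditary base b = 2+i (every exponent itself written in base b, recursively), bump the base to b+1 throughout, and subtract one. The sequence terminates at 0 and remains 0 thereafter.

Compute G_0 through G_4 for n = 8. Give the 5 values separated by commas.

(0) 8|_2 = 2^(2 + 1) ↦ 3^(3 + 1)|_3 = 81 ⇒ 80
(1) 80|_3 = 2·3^3 + 2·3^2 + 2·3 + 2 ↦ 2·4^4 + 2·4^2 + 2·4 + 2|_4 = 554 ⇒ 553
(2) 553|_4 = 2·4^4 + 2·4^2 + 2·4 + 1 ↦ 2·5^5 + 2·5^2 + 2·5 + 1|_5 = 6311 ⇒ 6310
(3) 6310|_5 = 2·5^5 + 2·5^2 + 2·5 ↦ 2·6^6 + 2·6^2 + 2·6|_6 = 93396 ⇒ 93395

8, 80, 553, 6310, 93395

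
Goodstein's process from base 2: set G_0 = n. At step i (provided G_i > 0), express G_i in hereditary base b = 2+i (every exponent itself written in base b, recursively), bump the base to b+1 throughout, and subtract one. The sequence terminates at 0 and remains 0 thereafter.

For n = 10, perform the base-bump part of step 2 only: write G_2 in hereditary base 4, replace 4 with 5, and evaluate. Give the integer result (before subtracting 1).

15626

[0] 10 ≡ 2^(2 + 1) + 2 (base 2). Lift 3: 84. −1: 83.
[1] 83 ≡ 3^(3 + 1) + 2 (base 3). Lift 4: 1026. −1: 1025.
[2] 1025 ≡ 4^(4 + 1) + 1 (base 4). Lift 5: 15626. −1: 15625.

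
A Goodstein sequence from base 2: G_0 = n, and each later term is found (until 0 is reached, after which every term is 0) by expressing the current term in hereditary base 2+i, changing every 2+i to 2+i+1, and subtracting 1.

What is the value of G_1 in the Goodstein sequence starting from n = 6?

[0] 6 ≡ 2^2 + 2 (base 2). Lift 3: 30. −1: 29.
[1] 29 ≡ 3^3 + 2 (base 3). Lift 4: 258. −1: 257.

29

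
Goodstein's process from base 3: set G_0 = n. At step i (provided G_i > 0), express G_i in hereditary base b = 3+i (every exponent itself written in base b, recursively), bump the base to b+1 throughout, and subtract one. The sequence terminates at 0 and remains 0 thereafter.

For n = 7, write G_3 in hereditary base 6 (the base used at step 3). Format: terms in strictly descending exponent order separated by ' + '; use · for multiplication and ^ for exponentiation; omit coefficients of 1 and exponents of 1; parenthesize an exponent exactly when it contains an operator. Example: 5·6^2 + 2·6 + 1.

6 + 3

G_0=7  [base 3] 2·3 + 1  →[3↦4]→  2·4 + 1 = 9  −1 ⇒ G_1=8
G_1=8  [base 4] 2·4  →[4↦5]→  2·5 = 10  −1 ⇒ G_2=9
G_2=9  [base 5] 5 + 4  →[5↦6]→  6 + 4 = 10  −1 ⇒ G_3=9
G_3=9  [base 6] 6 + 3  →[6↦7]→  7 + 3 = 10  −1 ⇒ G_4=9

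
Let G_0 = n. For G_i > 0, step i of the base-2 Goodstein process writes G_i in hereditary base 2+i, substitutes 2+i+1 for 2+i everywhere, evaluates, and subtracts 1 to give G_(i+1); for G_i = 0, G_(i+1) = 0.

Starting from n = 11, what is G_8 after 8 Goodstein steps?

(0) 11|_2 = 2^(2 + 1) + 2 + 1 ↦ 3^(3 + 1) + 3 + 1|_3 = 85 ⇒ 84
(1) 84|_3 = 3^(3 + 1) + 3 ↦ 4^(4 + 1) + 4|_4 = 1028 ⇒ 1027
(2) 1027|_4 = 4^(4 + 1) + 3 ↦ 5^(5 + 1) + 3|_5 = 15628 ⇒ 15627
(3) 15627|_5 = 5^(5 + 1) + 2 ↦ 6^(6 + 1) + 2|_6 = 279938 ⇒ 279937
(4) 279937|_6 = 6^(6 + 1) + 1 ↦ 7^(7 + 1) + 1|_7 = 5764802 ⇒ 5764801
(5) 5764801|_7 = 7^(7 + 1) ↦ 8^(8 + 1)|_8 = 134217728 ⇒ 134217727
(6) 134217727|_8 = 7·8^8 + 7·8^7 + 7·8^6 + 7·8^5 + 7·8^4 + 7·8^3 + 7·8^2 + 7·8 + 7 ↦ 7·9^9 + 7·9^7 + 7·9^6 + 7·9^5 + 7·9^4 + 7·9^3 + 7·9^2 + 7·9 + 7|_9 = 2749609303 ⇒ 2749609302
(7) 2749609302|_9 = 7·9^9 + 7·9^7 + 7·9^6 + 7·9^5 + 7·9^4 + 7·9^3 + 7·9^2 + 7·9 + 6 ↦ 7·10^10 + 7·10^7 + 7·10^6 + 7·10^5 + 7·10^4 + 7·10^3 + 7·10^2 + 7·10 + 6|_10 = 70077777776 ⇒ 70077777775

70077777775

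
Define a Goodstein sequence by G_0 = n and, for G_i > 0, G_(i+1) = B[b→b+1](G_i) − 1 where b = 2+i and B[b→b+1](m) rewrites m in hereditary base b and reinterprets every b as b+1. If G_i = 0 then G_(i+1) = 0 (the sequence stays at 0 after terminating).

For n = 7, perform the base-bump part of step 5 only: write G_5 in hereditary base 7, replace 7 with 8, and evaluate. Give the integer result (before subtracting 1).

(0) 7|_2 = 2^2 + 2 + 1 ↦ 3^3 + 3 + 1|_3 = 31 ⇒ 30
(1) 30|_3 = 3^3 + 3 ↦ 4^4 + 4|_4 = 260 ⇒ 259
(2) 259|_4 = 4^4 + 3 ↦ 5^5 + 3|_5 = 3128 ⇒ 3127
(3) 3127|_5 = 5^5 + 2 ↦ 6^6 + 2|_6 = 46658 ⇒ 46657
(4) 46657|_6 = 6^6 + 1 ↦ 7^7 + 1|_7 = 823544 ⇒ 823543
(5) 823543|_7 = 7^7 ↦ 8^8|_8 = 16777216 ⇒ 16777215

16777216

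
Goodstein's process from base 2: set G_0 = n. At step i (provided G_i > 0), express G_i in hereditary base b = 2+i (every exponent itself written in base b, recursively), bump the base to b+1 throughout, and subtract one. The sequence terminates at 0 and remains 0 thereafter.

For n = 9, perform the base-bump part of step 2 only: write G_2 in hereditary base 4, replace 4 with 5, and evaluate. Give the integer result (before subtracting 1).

9843

(0) 9|_2 = 2^(2 + 1) + 1 ↦ 3^(3 + 1) + 1|_3 = 82 ⇒ 81
(1) 81|_3 = 3^(3 + 1) ↦ 4^(4 + 1)|_4 = 1024 ⇒ 1023
(2) 1023|_4 = 3·4^4 + 3·4^3 + 3·4^2 + 3·4 + 3 ↦ 3·5^5 + 3·5^3 + 3·5^2 + 3·5 + 3|_5 = 9843 ⇒ 9842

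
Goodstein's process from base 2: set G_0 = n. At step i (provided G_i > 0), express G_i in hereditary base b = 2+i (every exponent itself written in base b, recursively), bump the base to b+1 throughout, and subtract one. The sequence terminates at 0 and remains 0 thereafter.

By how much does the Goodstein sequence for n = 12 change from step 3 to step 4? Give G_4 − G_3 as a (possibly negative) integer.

G_0=12  [base 2] 2^(2 + 1) + 2^2  →[2↦3]→  3^(3 + 1) + 3^3 = 108  −1 ⇒ G_1=107
G_1=107  [base 3] 3^(3 + 1) + 2·3^2 + 2·3 + 2  →[3↦4]→  4^(4 + 1) + 2·4^2 + 2·4 + 2 = 1066  −1 ⇒ G_2=1065
G_2=1065  [base 4] 4^(4 + 1) + 2·4^2 + 2·4 + 1  →[4↦5]→  5^(5 + 1) + 2·5^2 + 2·5 + 1 = 15686  −1 ⇒ G_3=15685
G_3=15685  [base 5] 5^(5 + 1) + 2·5^2 + 2·5  →[5↦6]→  6^(6 + 1) + 2·6^2 + 2·6 = 280020  −1 ⇒ G_4=280019

264334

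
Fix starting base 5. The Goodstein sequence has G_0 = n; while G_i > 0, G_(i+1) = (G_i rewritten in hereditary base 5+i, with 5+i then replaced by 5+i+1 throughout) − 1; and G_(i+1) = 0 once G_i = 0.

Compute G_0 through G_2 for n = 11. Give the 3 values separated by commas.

11, 12, 13

[0] 11 ≡ 2·5 + 1 (base 5). Lift 6: 13. −1: 12.
[1] 12 ≡ 2·6 (base 6). Lift 7: 14. −1: 13.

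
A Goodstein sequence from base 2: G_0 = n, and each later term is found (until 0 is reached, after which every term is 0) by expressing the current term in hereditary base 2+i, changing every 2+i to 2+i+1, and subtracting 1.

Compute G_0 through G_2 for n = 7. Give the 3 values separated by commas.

7, 30, 259

step 0: 7 = 2^2 + 2 + 1; sub 3 for 2: 3^3 + 3 + 1; = 31; G_1 = 31−1 = 30
step 1: 30 = 3^3 + 3; sub 4 for 3: 4^4 + 4; = 260; G_2 = 260−1 = 259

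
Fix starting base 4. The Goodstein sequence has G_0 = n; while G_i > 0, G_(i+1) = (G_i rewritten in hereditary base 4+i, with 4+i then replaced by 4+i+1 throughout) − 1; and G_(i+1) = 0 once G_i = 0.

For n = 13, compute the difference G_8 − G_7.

1

G_0=13  [base 4] 3·4 + 1  →[4↦5]→  3·5 + 1 = 16  −1 ⇒ G_1=15
G_1=15  [base 5] 3·5  →[5↦6]→  3·6 = 18  −1 ⇒ G_2=17
G_2=17  [base 6] 2·6 + 5  →[6↦7]→  2·7 + 5 = 19  −1 ⇒ G_3=18
G_3=18  [base 7] 2·7 + 4  →[7↦8]→  2·8 + 4 = 20  −1 ⇒ G_4=19
G_4=19  [base 8] 2·8 + 3  →[8↦9]→  2·9 + 3 = 21  −1 ⇒ G_5=20
G_5=20  [base 9] 2·9 + 2  →[9↦10]→  2·10 + 2 = 22  −1 ⇒ G_6=21
G_6=21  [base 10] 2·10 + 1  →[10↦11]→  2·11 + 1 = 23  −1 ⇒ G_7=22
G_7=22  [base 11] 2·11  →[11↦12]→  2·12 = 24  −1 ⇒ G_8=23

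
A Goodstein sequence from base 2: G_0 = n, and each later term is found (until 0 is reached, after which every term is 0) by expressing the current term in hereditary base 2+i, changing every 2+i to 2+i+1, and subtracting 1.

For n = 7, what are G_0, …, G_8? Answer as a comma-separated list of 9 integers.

base 2: 7 = 2^2 + 2 + 1; at 3: 3^3 + 3 + 1 = 31; next = 30
base 3: 30 = 3^3 + 3; at 4: 4^4 + 4 = 260; next = 259
base 4: 259 = 4^4 + 3; at 5: 5^5 + 3 = 3128; next = 3127
base 5: 3127 = 5^5 + 2; at 6: 6^6 + 2 = 46658; next = 46657
base 6: 46657 = 6^6 + 1; at 7: 7^7 + 1 = 823544; next = 823543
base 7: 823543 = 7^7; at 8: 8^8 = 16777216; next = 16777215
base 8: 16777215 = 7·8^7 + 7·8^6 + 7·8^5 + 7·8^4 + 7·8^3 + 7·8^2 + 7·8 + 7; at 9: 7·9^7 + 7·9^6 + 7·9^5 + 7·9^4 + 7·9^3 + 7·9^2 + 7·9 + 7 = 37665880; next = 37665879
base 9: 37665879 = 7·9^7 + 7·9^6 + 7·9^5 + 7·9^4 + 7·9^3 + 7·9^2 + 7·9 + 6; at 10: 7·10^7 + 7·10^6 + 7·10^5 + 7·10^4 + 7·10^3 + 7·10^2 + 7·10 + 6 = 77777776; next = 77777775

7, 30, 259, 3127, 46657, 823543, 16777215, 37665879, 77777775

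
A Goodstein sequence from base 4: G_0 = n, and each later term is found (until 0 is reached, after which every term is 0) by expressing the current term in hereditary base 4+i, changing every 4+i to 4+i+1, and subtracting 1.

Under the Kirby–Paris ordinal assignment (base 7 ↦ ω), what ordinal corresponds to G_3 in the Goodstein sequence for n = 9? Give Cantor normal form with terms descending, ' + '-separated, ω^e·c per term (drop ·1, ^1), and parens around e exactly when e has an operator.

G_0=9  [base 4] 2·4 + 1  →[4↦5]→  2·5 + 1 = 11  −1 ⇒ G_1=10
G_1=10  [base 5] 2·5  →[5↦6]→  2·6 = 12  −1 ⇒ G_2=11
G_2=11  [base 6] 6 + 5  →[6↦7]→  7 + 5 = 12  −1 ⇒ G_3=11
G_3=11  [base 7] 7 + 4  →[7↦8]→  8 + 4 = 12  −1 ⇒ G_4=11

ω + 4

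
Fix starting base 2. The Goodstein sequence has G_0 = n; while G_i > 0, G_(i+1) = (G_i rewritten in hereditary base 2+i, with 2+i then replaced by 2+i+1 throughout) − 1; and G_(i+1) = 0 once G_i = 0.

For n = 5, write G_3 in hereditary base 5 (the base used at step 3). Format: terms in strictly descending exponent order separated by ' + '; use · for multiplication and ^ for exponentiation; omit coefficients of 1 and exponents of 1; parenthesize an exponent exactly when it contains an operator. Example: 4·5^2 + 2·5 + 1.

step 0: 5 = 2^2 + 1; sub 3 for 2: 3^3 + 1; = 28; G_1 = 28−1 = 27
step 1: 27 = 3^3; sub 4 for 3: 4^4; = 256; G_2 = 256−1 = 255
step 2: 255 = 3·4^3 + 3·4^2 + 3·4 + 3; sub 5 for 4: 3·5^3 + 3·5^2 + 3·5 + 3; = 468; G_3 = 468−1 = 467
step 3: 467 = 3·5^3 + 3·5^2 + 3·5 + 2; sub 6 for 5: 3·6^3 + 3·6^2 + 3·6 + 2; = 776; G_4 = 776−1 = 775

3·5^3 + 3·5^2 + 3·5 + 2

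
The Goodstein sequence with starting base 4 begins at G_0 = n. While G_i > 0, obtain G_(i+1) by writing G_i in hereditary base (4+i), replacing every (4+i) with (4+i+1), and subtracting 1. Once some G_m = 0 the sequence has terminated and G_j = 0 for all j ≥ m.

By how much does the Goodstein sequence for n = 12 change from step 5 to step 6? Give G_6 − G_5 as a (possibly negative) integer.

1

base 4: 12 = 3·4; at 5: 3·5 = 15; next = 14
base 5: 14 = 2·5 + 4; at 6: 2·6 + 4 = 16; next = 15
base 6: 15 = 2·6 + 3; at 7: 2·7 + 3 = 17; next = 16
base 7: 16 = 2·7 + 2; at 8: 2·8 + 2 = 18; next = 17
base 8: 17 = 2·8 + 1; at 9: 2·9 + 1 = 19; next = 18
base 9: 18 = 2·9; at 10: 2·10 = 20; next = 19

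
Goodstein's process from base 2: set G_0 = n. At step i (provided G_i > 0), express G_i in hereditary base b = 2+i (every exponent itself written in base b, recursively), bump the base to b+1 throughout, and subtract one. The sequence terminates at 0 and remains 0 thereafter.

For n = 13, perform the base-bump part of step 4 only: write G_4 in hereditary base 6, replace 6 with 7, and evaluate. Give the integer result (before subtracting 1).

5765999

step 0: 13 = 2^(2 + 1) + 2^2 + 1; sub 3 for 2: 3^(3 + 1) + 3^3 + 1; = 109; G_1 = 109−1 = 108
step 1: 108 = 3^(3 + 1) + 3^3; sub 4 for 3: 4^(4 + 1) + 4^4; = 1280; G_2 = 1280−1 = 1279
step 2: 1279 = 4^(4 + 1) + 3·4^3 + 3·4^2 + 3·4 + 3; sub 5 for 4: 5^(5 + 1) + 3·5^3 + 3·5^2 + 3·5 + 3; = 16093; G_3 = 16093−1 = 16092
step 3: 16092 = 5^(5 + 1) + 3·5^3 + 3·5^2 + 3·5 + 2; sub 6 for 5: 6^(6 + 1) + 3·6^3 + 3·6^2 + 3·6 + 2; = 280712; G_4 = 280712−1 = 280711
step 4: 280711 = 6^(6 + 1) + 3·6^3 + 3·6^2 + 3·6 + 1; sub 7 for 6: 7^(7 + 1) + 3·7^3 + 3·7^2 + 3·7 + 1; = 5765999; G_5 = 5765999−1 = 5765998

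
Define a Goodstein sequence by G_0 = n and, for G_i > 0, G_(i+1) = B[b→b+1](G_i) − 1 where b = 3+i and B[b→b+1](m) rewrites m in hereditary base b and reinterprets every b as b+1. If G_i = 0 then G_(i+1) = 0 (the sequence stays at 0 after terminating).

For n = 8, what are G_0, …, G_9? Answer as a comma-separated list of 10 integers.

i=0: 8 = 2·3 + 2 (b=3); 3→4: 2·4 + 2 = 10; 10−1 = 9
i=1: 9 = 2·4 + 1 (b=4); 4→5: 2·5 + 1 = 11; 11−1 = 10
i=2: 10 = 2·5 (b=5); 5→6: 2·6 = 12; 12−1 = 11
i=3: 11 = 6 + 5 (b=6); 6→7: 7 + 5 = 12; 12−1 = 11
i=4: 11 = 7 + 4 (b=7); 7→8: 8 + 4 = 12; 12−1 = 11
i=5: 11 = 8 + 3 (b=8); 8→9: 9 + 3 = 12; 12−1 = 11
i=6: 11 = 9 + 2 (b=9); 9→10: 10 + 2 = 12; 12−1 = 11
i=7: 11 = 10 + 1 (b=10); 10→11: 11 + 1 = 12; 12−1 = 11
i=8: 11 = 11 (b=11); 11→12: 12 = 12; 12−1 = 11

8, 9, 10, 11, 11, 11, 11, 11, 11, 11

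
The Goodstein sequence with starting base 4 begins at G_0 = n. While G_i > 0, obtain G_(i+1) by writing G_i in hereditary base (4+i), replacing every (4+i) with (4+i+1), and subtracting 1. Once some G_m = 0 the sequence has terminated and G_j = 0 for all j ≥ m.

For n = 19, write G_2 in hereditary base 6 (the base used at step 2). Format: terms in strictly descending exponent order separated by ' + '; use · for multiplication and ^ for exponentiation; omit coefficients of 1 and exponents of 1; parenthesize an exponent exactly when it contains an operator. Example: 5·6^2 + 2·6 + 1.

6^2 + 1

G_0=19  [base 4] 4^2 + 3  →[4↦5]→  5^2 + 3 = 28  −1 ⇒ G_1=27
G_1=27  [base 5] 5^2 + 2  →[5↦6]→  6^2 + 2 = 38  −1 ⇒ G_2=37
G_2=37  [base 6] 6^2 + 1  →[6↦7]→  7^2 + 1 = 50  −1 ⇒ G_3=49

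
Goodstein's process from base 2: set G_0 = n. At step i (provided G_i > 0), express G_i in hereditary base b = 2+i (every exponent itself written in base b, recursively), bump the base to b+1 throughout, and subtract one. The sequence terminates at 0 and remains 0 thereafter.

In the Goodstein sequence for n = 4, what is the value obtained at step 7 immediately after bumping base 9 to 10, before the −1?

212

4 —HB2→ 2^2 —bump→ 3^3 = 27 —(−1)→ 26
26 —HB3→ 2·3^2 + 2·3 + 2 —bump→ 2·4^2 + 2·4 + 2 = 42 —(−1)→ 41
41 —HB4→ 2·4^2 + 2·4 + 1 —bump→ 2·5^2 + 2·5 + 1 = 61 —(−1)→ 60
60 —HB5→ 2·5^2 + 2·5 —bump→ 2·6^2 + 2·6 = 84 —(−1)→ 83
83 —HB6→ 2·6^2 + 6 + 5 —bump→ 2·7^2 + 7 + 5 = 110 —(−1)→ 109
109 —HB7→ 2·7^2 + 7 + 4 —bump→ 2·8^2 + 8 + 4 = 140 —(−1)→ 139
139 —HB8→ 2·8^2 + 8 + 3 —bump→ 2·9^2 + 9 + 3 = 174 —(−1)→ 173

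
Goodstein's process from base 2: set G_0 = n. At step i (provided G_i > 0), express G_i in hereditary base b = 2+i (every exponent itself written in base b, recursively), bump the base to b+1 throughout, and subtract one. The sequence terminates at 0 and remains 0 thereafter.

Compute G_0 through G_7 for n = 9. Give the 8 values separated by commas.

9, 81, 1023, 9842, 140743, 2471826, 50333399, 1162263921

base 2: 9 = 2^(2 + 1) + 1; at 3: 3^(3 + 1) + 1 = 82; next = 81
base 3: 81 = 3^(3 + 1); at 4: 4^(4 + 1) = 1024; next = 1023
base 4: 1023 = 3·4^4 + 3·4^3 + 3·4^2 + 3·4 + 3; at 5: 3·5^5 + 3·5^3 + 3·5^2 + 3·5 + 3 = 9843; next = 9842
base 5: 9842 = 3·5^5 + 3·5^3 + 3·5^2 + 3·5 + 2; at 6: 3·6^6 + 3·6^3 + 3·6^2 + 3·6 + 2 = 140744; next = 140743
base 6: 140743 = 3·6^6 + 3·6^3 + 3·6^2 + 3·6 + 1; at 7: 3·7^7 + 3·7^3 + 3·7^2 + 3·7 + 1 = 2471827; next = 2471826
base 7: 2471826 = 3·7^7 + 3·7^3 + 3·7^2 + 3·7; at 8: 3·8^8 + 3·8^3 + 3·8^2 + 3·8 = 50333400; next = 50333399
base 8: 50333399 = 3·8^8 + 3·8^3 + 3·8^2 + 2·8 + 7; at 9: 3·9^9 + 3·9^3 + 3·9^2 + 2·9 + 7 = 1162263922; next = 1162263921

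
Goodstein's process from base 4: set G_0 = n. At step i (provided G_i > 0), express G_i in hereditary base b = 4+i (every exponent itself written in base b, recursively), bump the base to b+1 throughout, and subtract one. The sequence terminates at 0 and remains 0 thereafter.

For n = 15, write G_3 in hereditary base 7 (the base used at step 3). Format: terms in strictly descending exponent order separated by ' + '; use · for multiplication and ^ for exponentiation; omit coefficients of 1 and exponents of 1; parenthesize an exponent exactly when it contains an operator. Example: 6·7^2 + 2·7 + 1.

3·7

i=0: 15 = 3·4 + 3 (b=4); 4→5: 3·5 + 3 = 18; 18−1 = 17
i=1: 17 = 3·5 + 2 (b=5); 5→6: 3·6 + 2 = 20; 20−1 = 19
i=2: 19 = 3·6 + 1 (b=6); 6→7: 3·7 + 1 = 22; 22−1 = 21
i=3: 21 = 3·7 (b=7); 7→8: 3·8 = 24; 24−1 = 23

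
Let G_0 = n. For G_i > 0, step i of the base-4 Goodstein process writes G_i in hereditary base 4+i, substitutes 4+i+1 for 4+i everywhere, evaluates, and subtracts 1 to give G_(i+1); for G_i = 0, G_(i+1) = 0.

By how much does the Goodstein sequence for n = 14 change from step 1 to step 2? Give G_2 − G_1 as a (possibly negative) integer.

[0] 14 ≡ 3·4 + 2 (base 4). Lift 5: 17. −1: 16.
[1] 16 ≡ 3·5 + 1 (base 5). Lift 6: 19. −1: 18.

2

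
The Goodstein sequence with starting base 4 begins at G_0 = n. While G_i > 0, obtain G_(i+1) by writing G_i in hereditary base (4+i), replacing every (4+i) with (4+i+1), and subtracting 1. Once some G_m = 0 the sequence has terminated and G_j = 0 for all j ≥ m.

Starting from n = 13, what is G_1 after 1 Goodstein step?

base 4: 13 = 3·4 + 1; at 5: 3·5 + 1 = 16; next = 15
base 5: 15 = 3·5; at 6: 3·6 = 18; next = 17

15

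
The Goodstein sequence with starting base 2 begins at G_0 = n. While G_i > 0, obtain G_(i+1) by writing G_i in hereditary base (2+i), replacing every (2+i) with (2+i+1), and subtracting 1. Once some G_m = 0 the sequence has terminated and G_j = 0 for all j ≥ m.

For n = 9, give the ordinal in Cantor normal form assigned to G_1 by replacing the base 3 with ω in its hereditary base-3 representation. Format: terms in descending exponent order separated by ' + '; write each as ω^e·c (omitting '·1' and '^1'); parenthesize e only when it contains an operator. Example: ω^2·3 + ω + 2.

ω^(ω + 1)

step 0: 9 = 2^(2 + 1) + 1; sub 3 for 2: 3^(3 + 1) + 1; = 82; G_1 = 82−1 = 81
step 1: 81 = 3^(3 + 1); sub 4 for 3: 4^(4 + 1); = 1024; G_2 = 1024−1 = 1023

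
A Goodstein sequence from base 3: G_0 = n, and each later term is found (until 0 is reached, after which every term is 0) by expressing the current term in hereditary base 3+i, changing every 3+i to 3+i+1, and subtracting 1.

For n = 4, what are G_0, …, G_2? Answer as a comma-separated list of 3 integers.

4, 4, 4

G_0=4  [base 3] 3 + 1  →[3↦4]→  4 + 1 = 5  −1 ⇒ G_1=4
G_1=4  [base 4] 4  →[4↦5]→  5 = 5  −1 ⇒ G_2=4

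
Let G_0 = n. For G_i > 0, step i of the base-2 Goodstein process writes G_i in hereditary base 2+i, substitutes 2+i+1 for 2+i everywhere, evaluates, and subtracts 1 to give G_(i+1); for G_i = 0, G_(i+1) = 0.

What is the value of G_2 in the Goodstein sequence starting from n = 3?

3

(0) 3|_2 = 2 + 1 ↦ 3 + 1|_3 = 4 ⇒ 3
(1) 3|_3 = 3 ↦ 4|_4 = 4 ⇒ 3
(2) 3|_4 = 3 ↦ 3|_5 = 3 ⇒ 2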